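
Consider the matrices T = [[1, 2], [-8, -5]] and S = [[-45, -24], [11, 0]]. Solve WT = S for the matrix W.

W = [[3, 6], [-5, -2]]

Right-multiplying both sides by T⁻¹ gives W = ST⁻¹.
det T = 11; the adjugate gives T⁻¹ = [[-5/11, -2/11], [8/11, 1/11]].
W = ST⁻¹ = [[-45, -24], [11, 0]] · [[-5/11, -2/11], [8/11, 1/11]] = [[3, 6], [-5, -2]].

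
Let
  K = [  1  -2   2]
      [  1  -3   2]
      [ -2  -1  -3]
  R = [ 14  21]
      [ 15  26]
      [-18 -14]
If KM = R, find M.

Left-multiplying both sides by K⁻¹ gives M = K⁻¹R.
det K = -1; the adjugate gives K⁻¹ = [[-11, 8, -2], [1, -1, 0], [7, -5, 1]].
M = K⁻¹R = [[-11, 8, -2], [1, -1, 0], [7, -5, 1]] · [[14, 21], [15, 26], [-18, -14]] = [[2, 5], [-1, -5], [5, 3]].

M = [[2, 5], [-1, -5], [5, 3]]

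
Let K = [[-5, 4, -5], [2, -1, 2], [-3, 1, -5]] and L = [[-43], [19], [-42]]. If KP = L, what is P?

P = [[5], [3], [6]]

Left-multiplying both sides by K⁻¹ gives P = K⁻¹L.
K has determinant 6; K⁻¹ = [[1/2, 5/2, 1/2], [2/3, 5/3, 0], [-1/6, -7/6, -1/2]].
P = K⁻¹L = [[1/2, 5/2, 1/2], [2/3, 5/3, 0], [-1/6, -7/6, -1/2]] · [[-43], [19], [-42]] = [[5], [3], [6]].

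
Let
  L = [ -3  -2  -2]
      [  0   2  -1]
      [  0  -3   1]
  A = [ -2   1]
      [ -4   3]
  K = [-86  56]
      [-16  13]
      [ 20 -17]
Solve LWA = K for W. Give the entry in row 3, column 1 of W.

W = L⁻¹KA⁻¹ (apply L⁻¹ on the left and A⁻¹ on the right).
det L = 3, so L⁻¹ = [[-1/3, 8/3, 2], [0, -1, -1], [0, -3, -2]].
det A = -2; the adjugate gives A⁻¹ = [[-3/2, 1/2], [-2, 1]].
L⁻¹K = [[26, -18], [-4, 4], [8, -5]].
W = (L⁻¹K)A⁻¹ = [[-3, -5], [-2, 2], [-2, -1]].

-2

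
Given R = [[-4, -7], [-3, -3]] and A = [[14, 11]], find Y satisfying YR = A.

Y = [[1, -6]]

R is on the right of Y, so right-multiply by R⁻¹: Y = AR⁻¹.
det R = -9; the adjugate gives R⁻¹ = [[1/3, -7/9], [-1/3, 4/9]].
Y = AR⁻¹ = [[14, 11]] · [[1/3, -7/9], [-1/3, 4/9]] = [[1, -6]].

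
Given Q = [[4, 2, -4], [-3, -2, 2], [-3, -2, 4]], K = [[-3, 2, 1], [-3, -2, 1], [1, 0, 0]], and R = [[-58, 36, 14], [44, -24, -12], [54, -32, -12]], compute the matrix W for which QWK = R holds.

Left-multiply by Q⁻¹ and right-multiply by K⁻¹: W = Q⁻¹RK⁻¹.
det Q = -4, so Q⁻¹ = [[1, 0, 1], [-3/2, -1, -1], [0, -1/2, 1/2]].
det K = 4; the adjugate gives K⁻¹ = [[0, 0, 1], [1/4, -1/4, 0], [1/2, 1/2, 3]].
Q⁻¹R = [[-4, 4, 2], [-11, 2, 3], [5, -4, 0]].
W = (Q⁻¹R)K⁻¹ = [[2, 0, 2], [2, 1, -2], [-1, 1, 5]].

W = [[2, 0, 2], [2, 1, -2], [-1, 1, 5]]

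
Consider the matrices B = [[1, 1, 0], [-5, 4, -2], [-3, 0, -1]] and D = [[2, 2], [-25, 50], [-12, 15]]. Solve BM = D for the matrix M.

M = [[3, -4], [-1, 6], [3, -3]]

B is on the left of M, so left-multiply by B⁻¹: M = B⁻¹D.
det B = -3, so B⁻¹ = [[4/3, -1/3, 2/3], [-1/3, 1/3, -2/3], [-4, 1, -3]].
M = B⁻¹D = [[4/3, -1/3, 2/3], [-1/3, 1/3, -2/3], [-4, 1, -3]] · [[2, 2], [-25, 50], [-12, 15]] = [[3, -4], [-1, 6], [3, -3]].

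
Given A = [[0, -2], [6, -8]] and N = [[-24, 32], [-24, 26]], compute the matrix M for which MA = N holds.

M = [[0, -4], [3, -4]]

A is on the right of M, so right-multiply by A⁻¹: M = NA⁻¹.
det A = 12, so A⁻¹ = [[-2/3, 1/6], [-1/2, 0]].
M = NA⁻¹ = [[-24, 32], [-24, 26]] · [[-2/3, 1/6], [-1/2, 0]] = [[0, -4], [3, -4]].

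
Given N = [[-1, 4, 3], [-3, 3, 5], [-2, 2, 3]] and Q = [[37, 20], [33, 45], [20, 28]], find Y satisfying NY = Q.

Y = [[5, -6], [6, -1], [6, 6]]

Since N multiplies Y on the left, Y = N⁻¹Q.
det N = -3; the adjugate gives N⁻¹ = [[1/3, 2, -11/3], [1/3, -1, 4/3], [0, 2, -3]].
Y = N⁻¹Q = [[1/3, 2, -11/3], [1/3, -1, 4/3], [0, 2, -3]] · [[37, 20], [33, 45], [20, 28]] = [[5, -6], [6, -1], [6, 6]].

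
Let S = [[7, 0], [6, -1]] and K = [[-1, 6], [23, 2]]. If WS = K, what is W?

S is on the right of W, so right-multiply by S⁻¹: W = KS⁻¹.
det S = -7, so S⁻¹ = [[1/7, 0], [6/7, -1]].
W = KS⁻¹ = [[-1, 6], [23, 2]] · [[1/7, 0], [6/7, -1]] = [[5, -6], [5, -2]].

W = [[5, -6], [5, -2]]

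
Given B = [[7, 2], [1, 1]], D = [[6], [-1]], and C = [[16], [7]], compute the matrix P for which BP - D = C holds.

BP = C + D = [[22], [6]].
Since B multiplies P on the left, P = B⁻¹(C + D).
det B = 5; the adjugate gives B⁻¹ = [[1/5, -2/5], [-1/5, 7/5]].
P = B⁻¹(C + D) = [[2], [4]].

P = [[2], [4]]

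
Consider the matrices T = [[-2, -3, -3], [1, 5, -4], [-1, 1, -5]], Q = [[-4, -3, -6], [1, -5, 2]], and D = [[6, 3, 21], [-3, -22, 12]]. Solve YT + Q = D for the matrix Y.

Y = [[-2, 1, -5], [3, -1, -3]]

YT = D − Q = [[10, 6, 27], [-4, -17, 10]].
T is on the right of Y, so right-multiply by T⁻¹: Y = (D − Q)T⁻¹.
T has determinant -3; T⁻¹ = [[7, 6, -9], [-3, -7/3, 11/3], [-2, -5/3, 7/3]].
Y = (D − Q)T⁻¹ = [[-2, 1, -5], [3, -1, -3]].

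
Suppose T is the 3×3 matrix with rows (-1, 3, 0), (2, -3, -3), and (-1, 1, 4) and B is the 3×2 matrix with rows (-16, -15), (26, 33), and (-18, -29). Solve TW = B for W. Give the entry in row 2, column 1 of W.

T is on the left of W, so left-multiply by T⁻¹: W = T⁻¹B.
det T = -6, so T⁻¹ = [[3/2, 2, 3/2], [5/6, 2/3, 1/2], [1/6, 1/3, 1/2]].
W = T⁻¹B = [[3/2, 2, 3/2], [5/6, 2/3, 1/2], [1/6, 1/3, 1/2]] · [[-16, -15], [26, 33], [-18, -29]] = [[1, 0], [-5, -5], [-3, -6]].

-5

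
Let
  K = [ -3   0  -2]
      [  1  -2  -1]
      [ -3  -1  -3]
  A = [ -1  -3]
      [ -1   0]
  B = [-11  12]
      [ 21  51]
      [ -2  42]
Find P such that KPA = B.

Left-multiply by K⁻¹ and right-multiply by A⁻¹: P = K⁻¹BA⁻¹.
K has determinant -1; K⁻¹ = [[-5, -2, 4], [-6, -3, 5], [7, 3, -6]].
det A = -3; the adjugate gives A⁻¹ = [[0, -1], [-1/3, 1/3]].
K⁻¹B = [[5, 6], [-7, -15], [-2, -15]].
P = (K⁻¹B)A⁻¹ = [[-2, -3], [5, 2], [5, -3]].

P = [[-2, -3], [5, 2], [5, -3]]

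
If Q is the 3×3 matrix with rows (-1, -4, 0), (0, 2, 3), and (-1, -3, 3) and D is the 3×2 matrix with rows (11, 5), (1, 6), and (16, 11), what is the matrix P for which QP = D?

P = [[5, -5], [-4, 0], [3, 2]]

Since Q multiplies P on the left, P = Q⁻¹D.
det Q = -3, so Q⁻¹ = [[-5, -4, 4], [1, 1, -1], [-2/3, -1/3, 2/3]].
P = Q⁻¹D = [[-5, -4, 4], [1, 1, -1], [-2/3, -1/3, 2/3]] · [[11, 5], [1, 6], [16, 11]] = [[5, -5], [-4, 0], [3, 2]].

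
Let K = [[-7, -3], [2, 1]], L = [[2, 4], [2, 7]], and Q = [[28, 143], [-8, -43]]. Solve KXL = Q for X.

Isolating X: multiply by K⁻¹ from the left and L⁻¹ from the right, so X = K⁻¹QL⁻¹.
K has determinant -1; K⁻¹ = [[-1, -3], [2, 7]].
det L = 6; the adjugate gives L⁻¹ = [[7/6, -2/3], [-1/3, 1/3]].
K⁻¹Q = [[-4, -14], [0, -15]].
X = (K⁻¹Q)L⁻¹ = [[0, -2], [5, -5]].

X = [[0, -2], [5, -5]]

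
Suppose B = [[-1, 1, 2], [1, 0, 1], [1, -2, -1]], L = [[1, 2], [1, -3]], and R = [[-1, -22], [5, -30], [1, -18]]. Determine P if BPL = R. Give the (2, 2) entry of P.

Left-multiply by B⁻¹ and right-multiply by L⁻¹: P = B⁻¹RL⁻¹.
det B = -4; the adjugate gives B⁻¹ = [[-1/2, 3/4, -1/4], [-1/2, 1/4, -3/4], [1/2, 1/4, 1/4]].
L has determinant -5; L⁻¹ = [[3/5, 2/5], [1/5, -1/5]].
B⁻¹R = [[4, -7], [1, 17], [1, -23]].
P = (B⁻¹R)L⁻¹ = [[1, 3], [4, -3], [-4, 5]].

-3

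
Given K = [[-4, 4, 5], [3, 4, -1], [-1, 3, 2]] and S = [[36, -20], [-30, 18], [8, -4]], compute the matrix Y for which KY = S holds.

Y = [[-6, 2], [-2, 2], [4, -4]]

Left-multiplying both sides by K⁻¹ gives Y = K⁻¹S.
K has determinant 1; K⁻¹ = [[11, 7, -24], [-5, -3, 11], [13, 8, -28]].
Y = K⁻¹S = [[11, 7, -24], [-5, -3, 11], [13, 8, -28]] · [[36, -20], [-30, 18], [8, -4]] = [[-6, 2], [-2, 2], [4, -4]].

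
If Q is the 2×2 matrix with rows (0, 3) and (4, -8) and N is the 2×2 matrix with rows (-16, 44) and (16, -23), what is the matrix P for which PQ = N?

P = [[4, -4], [3, 4]]

Right-multiplying both sides by Q⁻¹ gives P = NQ⁻¹.
Q has determinant -12; Q⁻¹ = [[2/3, 1/4], [1/3, 0]].
P = NQ⁻¹ = [[-16, 44], [16, -23]] · [[2/3, 1/4], [1/3, 0]] = [[4, -4], [3, 4]].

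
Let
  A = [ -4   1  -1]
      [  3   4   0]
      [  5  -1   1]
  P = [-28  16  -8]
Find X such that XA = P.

X = [[6, 2, -2]]

Since A sits to the right of X, X = PA⁻¹.
det A = 4; the adjugate gives A⁻¹ = [[1, 0, 1], [-3/4, 1/4, -3/4], [-23/4, 1/4, -19/4]].
X = PA⁻¹ = [[-28, 16, -8]] · [[1, 0, 1], [-3/4, 1/4, -3/4], [-23/4, 1/4, -19/4]] = [[6, 2, -2]].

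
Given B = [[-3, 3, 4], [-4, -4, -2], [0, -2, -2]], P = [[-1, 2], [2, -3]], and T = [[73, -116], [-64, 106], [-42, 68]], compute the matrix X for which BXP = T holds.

X = B⁻¹TP⁻¹ (apply B⁻¹ on the left and P⁻¹ on the right).
det B = -4; the adjugate gives B⁻¹ = [[-1, 1/2, -5/2], [2, -3/2, 11/2], [-2, 3/2, -6]].
det P = -1; the adjugate gives P⁻¹ = [[3, 2], [2, 1]].
B⁻¹T = [[0, -1], [11, -17], [10, -17]].
X = (B⁻¹T)P⁻¹ = [[-2, -1], [-1, 5], [-4, 3]].

X = [[-2, -1], [-1, 5], [-4, 3]]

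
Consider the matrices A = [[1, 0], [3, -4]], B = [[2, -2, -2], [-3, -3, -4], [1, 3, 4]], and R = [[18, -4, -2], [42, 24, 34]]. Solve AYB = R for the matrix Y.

Isolating Y: multiply by A⁻¹ from the left and B⁻¹ from the right, so Y = A⁻¹RB⁻¹.
A has determinant -4; A⁻¹ = [[1, 0], [3/4, -1/4]].
B has determinant -4; B⁻¹ = [[0, -1/2, -1/2], [-2, -5/2, -7/2], [3/2, 2, 3]].
A⁻¹R = [[18, -4, -2], [3, -9, -10]].
Y = (A⁻¹R)B⁻¹ = [[5, -3, -1], [3, 1, 0]].

Y = [[5, -3, -1], [3, 1, 0]]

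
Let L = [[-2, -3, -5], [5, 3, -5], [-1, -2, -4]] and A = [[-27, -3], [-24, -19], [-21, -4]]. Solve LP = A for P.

P = [[3, -4], [-3, 2], [6, 1]]

L is on the left of P, so left-multiply by L⁻¹: P = L⁻¹A.
det L = 4, so L⁻¹ = [[-11/2, -1/2, 15/2], [25/4, 3/4, -35/4], [-7/4, -1/4, 9/4]].
P = L⁻¹A = [[-11/2, -1/2, 15/2], [25/4, 3/4, -35/4], [-7/4, -1/4, 9/4]] · [[-27, -3], [-24, -19], [-21, -4]] = [[3, -4], [-3, 2], [6, 1]].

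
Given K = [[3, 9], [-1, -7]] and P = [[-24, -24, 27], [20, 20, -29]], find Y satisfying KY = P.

K is on the left of Y, so left-multiply by K⁻¹: Y = K⁻¹P.
K has determinant -12; K⁻¹ = [[7/12, 3/4], [-1/12, -1/4]].
Y = K⁻¹P = [[7/12, 3/4], [-1/12, -1/4]] · [[-24, -24, 27], [20, 20, -29]] = [[1, 1, -6], [-3, -3, 5]].

Y = [[1, 1, -6], [-3, -3, 5]]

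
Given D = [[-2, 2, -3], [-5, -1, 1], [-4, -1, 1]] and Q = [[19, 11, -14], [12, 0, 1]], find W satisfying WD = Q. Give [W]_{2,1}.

-1

D is on the right of W, so right-multiply by D⁻¹: W = QD⁻¹.
det D = -1; the adjugate gives D⁻¹ = [[0, -1, 1], [-1, 14, -17], [-1, 10, -12]].
W = QD⁻¹ = [[19, 11, -14], [12, 0, 1]] · [[0, -1, 1], [-1, 14, -17], [-1, 10, -12]] = [[3, -5, 0], [-1, -2, 0]].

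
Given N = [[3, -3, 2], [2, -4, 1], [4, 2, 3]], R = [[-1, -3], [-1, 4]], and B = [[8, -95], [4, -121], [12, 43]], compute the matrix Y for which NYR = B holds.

Left-multiply by N⁻¹ and right-multiply by R⁻¹: Y = N⁻¹BR⁻¹.
N has determinant 4; N⁻¹ = [[-7/2, 13/4, 5/4], [-1/2, 1/4, 1/4], [5, -9/2, -3/2]].
det R = -7, so R⁻¹ = [[-4/7, -3/7], [-1/7, 1/7]].
N⁻¹B = [[0, -7], [0, 28], [4, 5]].
Y = (N⁻¹B)R⁻¹ = [[1, -1], [-4, 4], [-3, -1]].

Y = [[1, -1], [-4, 4], [-3, -1]]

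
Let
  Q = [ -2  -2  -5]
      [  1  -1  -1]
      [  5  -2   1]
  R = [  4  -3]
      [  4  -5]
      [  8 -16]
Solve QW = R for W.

W = [[4, -1], [4, 5], [-4, -1]]

Left-multiplying both sides by Q⁻¹ gives W = Q⁻¹R.
det Q = 3, so Q⁻¹ = [[-1, 4, -1], [-2, 23/3, -7/3], [1, -14/3, 4/3]].
W = Q⁻¹R = [[-1, 4, -1], [-2, 23/3, -7/3], [1, -14/3, 4/3]] · [[4, -3], [4, -5], [8, -16]] = [[4, -1], [4, 5], [-4, -1]].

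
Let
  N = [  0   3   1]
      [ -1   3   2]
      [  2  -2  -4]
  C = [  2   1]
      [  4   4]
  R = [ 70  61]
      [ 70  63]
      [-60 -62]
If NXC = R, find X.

X = N⁻¹RC⁻¹ (apply N⁻¹ on the left and C⁻¹ on the right).
det N = -4; the adjugate gives N⁻¹ = [[2, -5/2, -3/4], [0, 1/2, 1/4], [1, -3/2, -3/4]].
det C = 4; the adjugate gives C⁻¹ = [[1, -1/4], [-1, 1/2]].
N⁻¹R = [[10, 11], [20, 16], [10, 13]].
X = (N⁻¹R)C⁻¹ = [[-1, 3], [4, 3], [-3, 4]].

X = [[-1, 3], [4, 3], [-3, 4]]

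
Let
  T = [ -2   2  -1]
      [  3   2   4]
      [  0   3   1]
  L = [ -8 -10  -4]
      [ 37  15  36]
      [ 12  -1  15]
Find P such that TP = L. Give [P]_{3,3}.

6

Left-multiplying both sides by T⁻¹ gives P = T⁻¹L.
det T = 5; the adjugate gives T⁻¹ = [[-2, -1, 2], [-3/5, -2/5, 1], [9/5, 6/5, -2]].
P = T⁻¹L = [[-2, -1, 2], [-3/5, -2/5, 1], [9/5, 6/5, -2]] · [[-8, -10, -4], [37, 15, 36], [12, -1, 15]] = [[3, 3, 2], [2, -1, 3], [6, 2, 6]].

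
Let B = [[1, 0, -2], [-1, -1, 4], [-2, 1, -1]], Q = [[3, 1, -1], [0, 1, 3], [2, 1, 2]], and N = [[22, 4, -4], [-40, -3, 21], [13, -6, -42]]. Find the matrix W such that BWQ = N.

W = [[-4, 2, 4], [-4, -1, 2], [-3, 4, -2]]

Isolating W: multiply by B⁻¹ from the left and Q⁻¹ from the right, so W = B⁻¹NQ⁻¹.
det B = 3, so B⁻¹ = [[-1, -2/3, -2/3], [-3, -5/3, -2/3], [-1, -1/3, -1/3]].
det Q = 5; the adjugate gives Q⁻¹ = [[-1/5, -3/5, 4/5], [6/5, 8/5, -9/5], [-2/5, -1/5, 3/5]].
B⁻¹N = [[-4, 2, 18], [-8, -3, 5], [-13, -1, 11]].
W = (B⁻¹N)Q⁻¹ = [[-4, 2, 4], [-4, -1, 2], [-3, 4, -2]].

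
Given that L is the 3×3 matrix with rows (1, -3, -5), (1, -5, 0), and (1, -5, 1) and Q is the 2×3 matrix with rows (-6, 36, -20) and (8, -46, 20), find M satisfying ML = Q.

M = [[3, -4, -5], [-3, 6, 5]]

L is on the right of M, so right-multiply by L⁻¹: M = QL⁻¹.
det L = -2; the adjugate gives L⁻¹ = [[5/2, -14, 25/2], [1/2, -3, 5/2], [0, -1, 1]].
M = QL⁻¹ = [[-6, 36, -20], [8, -46, 20]] · [[5/2, -14, 25/2], [1/2, -3, 5/2], [0, -1, 1]] = [[3, -4, -5], [-3, 6, 5]].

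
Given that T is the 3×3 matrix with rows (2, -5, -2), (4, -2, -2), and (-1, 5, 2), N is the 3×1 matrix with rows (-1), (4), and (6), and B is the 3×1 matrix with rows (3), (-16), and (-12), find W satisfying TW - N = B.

TW = B + N = [[2], [-12], [-6]].
T is on the left of W, so left-multiply by T⁻¹: W = T⁻¹(B + N).
T has determinant 6; T⁻¹ = [[1, 0, 1], [-1, 1/3, -2/3], [3, -5/6, 8/3]].
W = T⁻¹(B + N) = [[-4], [-2], [0]].

W = [[-4], [-2], [0]]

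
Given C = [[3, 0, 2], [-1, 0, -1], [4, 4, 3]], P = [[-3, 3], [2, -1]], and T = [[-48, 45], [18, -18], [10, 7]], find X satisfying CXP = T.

X = C⁻¹TP⁻¹ (apply C⁻¹ on the left and P⁻¹ on the right).
C has determinant 4; C⁻¹ = [[1, 2, 0], [-1/4, 1/4, 1/4], [-1, -3, 0]].
det P = -3; the adjugate gives P⁻¹ = [[1/3, 1], [2/3, 1]].
C⁻¹T = [[-12, 9], [19, -14], [-6, 9]].
X = (C⁻¹T)P⁻¹ = [[2, -3], [-3, 5], [4, 3]].

X = [[2, -3], [-3, 5], [4, 3]]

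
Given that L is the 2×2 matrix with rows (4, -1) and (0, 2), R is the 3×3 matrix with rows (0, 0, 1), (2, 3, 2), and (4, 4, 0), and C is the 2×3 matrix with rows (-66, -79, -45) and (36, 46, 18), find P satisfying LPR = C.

P = [[-5, -2, -2], [-1, 5, 2]]

P = L⁻¹CR⁻¹ (apply L⁻¹ on the left and R⁻¹ on the right).
det L = 8; the adjugate gives L⁻¹ = [[1/4, 1/8], [0, 1/2]].
det R = -4, so R⁻¹ = [[2, -1, 3/4], [-2, 1, -1/2], [1, 0, 0]].
L⁻¹C = [[-12, -14, -9], [18, 23, 9]].
P = (L⁻¹C)R⁻¹ = [[-5, -2, -2], [-1, 5, 2]].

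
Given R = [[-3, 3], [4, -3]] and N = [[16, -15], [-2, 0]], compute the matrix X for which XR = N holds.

Since R sits to the right of X, X = NR⁻¹.
det R = -3; the adjugate gives R⁻¹ = [[1, 1], [4/3, 1]].
X = NR⁻¹ = [[16, -15], [-2, 0]] · [[1, 1], [4/3, 1]] = [[-4, 1], [-2, -2]].

X = [[-4, 1], [-2, -2]]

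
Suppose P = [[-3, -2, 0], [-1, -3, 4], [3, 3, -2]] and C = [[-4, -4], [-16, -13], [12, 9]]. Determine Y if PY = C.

Y = [[4, -2], [-4, 5], [-6, 0]]

Left-multiplying both sides by P⁻¹ gives Y = P⁻¹C.
P has determinant -2; P⁻¹ = [[3, 2, 4], [-5, -3, -6], [-3, -3/2, -7/2]].
Y = P⁻¹C = [[3, 2, 4], [-5, -3, -6], [-3, -3/2, -7/2]] · [[-4, -4], [-16, -13], [12, 9]] = [[4, -2], [-4, 5], [-6, 0]].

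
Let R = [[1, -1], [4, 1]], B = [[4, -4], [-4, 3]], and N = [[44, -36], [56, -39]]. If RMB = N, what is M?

M = [[0, -5], [-3, 3]]

Left-multiply by R⁻¹ and right-multiply by B⁻¹: M = R⁻¹NB⁻¹.
det R = 5, so R⁻¹ = [[1/5, 1/5], [-4/5, 1/5]].
B has determinant -4; B⁻¹ = [[-3/4, -1], [-1, -1]].
R⁻¹N = [[20, -15], [-24, 21]].
M = (R⁻¹N)B⁻¹ = [[0, -5], [-3, 3]].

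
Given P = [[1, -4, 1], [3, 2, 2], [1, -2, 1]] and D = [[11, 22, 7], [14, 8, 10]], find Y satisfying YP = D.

P is on the right of Y, so right-multiply by P⁻¹: Y = DP⁻¹.
P has determinant 2; P⁻¹ = [[3, 1, -5], [-1/2, 0, 1/2], [-4, -1, 7]].
Y = DP⁻¹ = [[11, 22, 7], [14, 8, 10]] · [[3, 1, -5], [-1/2, 0, 1/2], [-4, -1, 7]] = [[-6, 4, 5], [-2, 4, 4]].

Y = [[-6, 4, 5], [-2, 4, 4]]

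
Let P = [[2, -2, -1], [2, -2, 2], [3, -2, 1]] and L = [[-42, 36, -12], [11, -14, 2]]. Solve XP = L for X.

P is on the right of X, so right-multiply by P⁻¹: X = LP⁻¹.
det P = -6, so P⁻¹ = [[-1/3, -2/3, 1], [-2/3, -5/6, 1], [-1/3, 1/3, 0]].
X = LP⁻¹ = [[-42, 36, -12], [11, -14, 2]] · [[-1/3, -2/3, 1], [-2/3, -5/6, 1], [-1/3, 1/3, 0]] = [[-6, -6, -6], [5, 5, -3]].

X = [[-6, -6, -6], [5, 5, -3]]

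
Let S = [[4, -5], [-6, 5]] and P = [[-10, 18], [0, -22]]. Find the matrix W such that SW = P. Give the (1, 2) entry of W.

2

Left-multiplying both sides by S⁻¹ gives W = S⁻¹P.
S has determinant -10; S⁻¹ = [[-1/2, -1/2], [-3/5, -2/5]].
W = S⁻¹P = [[-1/2, -1/2], [-3/5, -2/5]] · [[-10, 18], [0, -22]] = [[5, 2], [6, -2]].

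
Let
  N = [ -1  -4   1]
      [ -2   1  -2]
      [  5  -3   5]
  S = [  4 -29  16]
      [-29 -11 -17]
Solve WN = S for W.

W = [[6, -5, 0], [6, 4, -3]]

Since N sits to the right of W, W = SN⁻¹.
N has determinant 2; N⁻¹ = [[-1/2, 17/2, 7/2], [0, -5, -2], [1/2, -23/2, -9/2]].
W = SN⁻¹ = [[4, -29, 16], [-29, -11, -17]] · [[-1/2, 17/2, 7/2], [0, -5, -2], [1/2, -23/2, -9/2]] = [[6, -5, 0], [6, 4, -3]].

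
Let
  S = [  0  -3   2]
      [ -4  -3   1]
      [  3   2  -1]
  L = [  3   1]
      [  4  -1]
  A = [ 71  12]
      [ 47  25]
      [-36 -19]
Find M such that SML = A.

M = [[-2, 2], [-3, -1], [4, 1]]

Isolating M: multiply by S⁻¹ from the left and L⁻¹ from the right, so M = S⁻¹AL⁻¹.
S has determinant 5; S⁻¹ = [[1/5, 1/5, 3/5], [-1/5, -6/5, -8/5], [1/5, -9/5, -12/5]].
det L = -7, so L⁻¹ = [[1/7, 1/7], [4/7, -3/7]].
S⁻¹A = [[2, -4], [-13, -2], [16, 3]].
M = (S⁻¹A)L⁻¹ = [[-2, 2], [-3, -1], [4, 1]].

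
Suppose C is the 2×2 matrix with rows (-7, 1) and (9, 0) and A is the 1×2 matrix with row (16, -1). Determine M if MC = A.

M = [[-1, 1]]

Since C sits to the right of M, M = AC⁻¹.
C has determinant -9; C⁻¹ = [[0, 1/9], [1, 7/9]].
M = AC⁻¹ = [[16, -1]] · [[0, 1/9], [1, 7/9]] = [[-1, 1]].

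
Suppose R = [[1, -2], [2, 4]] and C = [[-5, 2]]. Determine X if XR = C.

Right-multiplying both sides by R⁻¹ gives X = CR⁻¹.
det R = 8, so R⁻¹ = [[1/2, 1/4], [-1/4, 1/8]].
X = CR⁻¹ = [[-5, 2]] · [[1/2, 1/4], [-1/4, 1/8]] = [[-3, -1]].

X = [[-3, -1]]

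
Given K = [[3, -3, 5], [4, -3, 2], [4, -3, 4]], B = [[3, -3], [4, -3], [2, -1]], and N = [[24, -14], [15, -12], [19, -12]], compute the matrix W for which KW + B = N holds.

W = [[-1, -1], [-3, 1], [3, -1]]

KW = N − B = [[21, -11], [11, -9], [17, -11]].
K is on the left of W, so left-multiply by K⁻¹: W = K⁻¹(N − B).
K has determinant 6; K⁻¹ = [[-1, -1/2, 3/2], [-4/3, -4/3, 7/3], [0, -1/2, 1/2]].
W = K⁻¹(N − B) = [[-1, -1], [-3, 1], [3, -1]].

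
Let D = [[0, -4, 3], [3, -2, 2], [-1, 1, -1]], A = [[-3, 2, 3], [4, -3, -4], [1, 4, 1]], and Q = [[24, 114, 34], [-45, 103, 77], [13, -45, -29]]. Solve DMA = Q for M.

M = [[5, -1, 0], [-5, -4, -5], [1, 0, 3]]

M = D⁻¹QA⁻¹ (apply D⁻¹ on the left and A⁻¹ on the right).
D has determinant -1; D⁻¹ = [[0, 1, 2], [-1, -3, -9], [-1, -4, -12]].
det A = 2, so A⁻¹ = [[13/2, 5, 1/2], [-4, -3, 0], [19/2, 7, 1/2]].
D⁻¹Q = [[-19, 13, 19], [-6, -18, -4], [0, 14, 6]].
M = (D⁻¹Q)A⁻¹ = [[5, -1, 0], [-5, -4, -5], [1, 0, 3]].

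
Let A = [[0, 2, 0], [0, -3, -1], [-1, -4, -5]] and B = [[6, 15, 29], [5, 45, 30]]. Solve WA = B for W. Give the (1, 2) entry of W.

1

Since A sits to the right of W, W = BA⁻¹.
A has determinant 2; A⁻¹ = [[11/2, 5, -1], [1/2, 0, 0], [-3/2, -1, 0]].
W = BA⁻¹ = [[6, 15, 29], [5, 45, 30]] · [[11/2, 5, -1], [1/2, 0, 0], [-3/2, -1, 0]] = [[-3, 1, -6], [5, -5, -5]].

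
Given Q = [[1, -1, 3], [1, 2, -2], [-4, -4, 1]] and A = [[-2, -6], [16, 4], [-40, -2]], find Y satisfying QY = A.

Since Q multiplies Y on the left, Y = Q⁻¹A.
Q has determinant -1; Q⁻¹ = [[6, 11, 4], [-7, -13, -5], [-4, -8, -3]].
Y = Q⁻¹A = [[6, 11, 4], [-7, -13, -5], [-4, -8, -3]] · [[-2, -6], [16, 4], [-40, -2]] = [[4, 0], [6, 0], [0, -2]].

Y = [[4, 0], [6, 0], [0, -2]]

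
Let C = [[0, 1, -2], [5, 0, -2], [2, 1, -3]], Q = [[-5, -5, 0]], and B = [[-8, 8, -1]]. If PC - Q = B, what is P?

PC = B + Q = [[-13, 3, -1]].
Right-multiplying both sides by C⁻¹ gives P = (B + Q)C⁻¹.
C has determinant 1; C⁻¹ = [[2, 1, -2], [11, 4, -10], [5, 2, -5]].
P = (B + Q)C⁻¹ = [[2, -3, 1]].

P = [[2, -3, 1]]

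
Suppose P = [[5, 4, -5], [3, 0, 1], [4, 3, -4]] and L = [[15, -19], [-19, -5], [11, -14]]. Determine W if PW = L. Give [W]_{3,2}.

P is on the left of W, so left-multiply by P⁻¹: W = P⁻¹L.
det P = 4, so P⁻¹ = [[-3/4, 1/4, 1], [4, 0, -5], [9/4, 1/4, -3]].
W = P⁻¹L = [[-3/4, 1/4, 1], [4, 0, -5], [9/4, 1/4, -3]] · [[15, -19], [-19, -5], [11, -14]] = [[-5, -1], [5, -6], [-4, -2]].

-2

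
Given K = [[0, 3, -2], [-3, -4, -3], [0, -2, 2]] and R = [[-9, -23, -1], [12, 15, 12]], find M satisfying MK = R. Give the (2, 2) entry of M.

Right-multiplying both sides by K⁻¹ gives M = RK⁻¹.
K has determinant 6; K⁻¹ = [[-7/3, -1/3, -17/6], [1, 0, 1], [1, 0, 3/2]].
M = RK⁻¹ = [[-9, -23, -1], [12, 15, 12]] · [[-7/3, -1/3, -17/6], [1, 0, 1], [1, 0, 3/2]] = [[-3, 3, 1], [-1, -4, -1]].

-4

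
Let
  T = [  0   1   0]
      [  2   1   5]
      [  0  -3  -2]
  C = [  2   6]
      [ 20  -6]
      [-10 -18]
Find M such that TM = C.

Left-multiplying both sides by T⁻¹ gives M = T⁻¹C.
T has determinant 4; T⁻¹ = [[13/4, 1/2, 5/4], [1, 0, 0], [-3/2, 0, -1/2]].
M = T⁻¹C = [[13/4, 1/2, 5/4], [1, 0, 0], [-3/2, 0, -1/2]] · [[2, 6], [20, -6], [-10, -18]] = [[4, -6], [2, 6], [2, 0]].

M = [[4, -6], [2, 6], [2, 0]]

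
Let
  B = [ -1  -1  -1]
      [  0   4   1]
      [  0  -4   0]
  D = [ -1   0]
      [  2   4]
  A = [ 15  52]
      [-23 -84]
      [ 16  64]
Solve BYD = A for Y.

Y = B⁻¹AD⁻¹ (apply B⁻¹ on the left and D⁻¹ on the right).
det B = -4, so B⁻¹ = [[-1, -1, -3/4], [0, 0, -1/4], [0, 1, 1]].
det D = -4, so D⁻¹ = [[-1, 0], [1/2, 1/4]].
B⁻¹A = [[-4, -16], [-4, -16], [-7, -20]].
Y = (B⁻¹A)D⁻¹ = [[-4, -4], [-4, -4], [-3, -5]].

Y = [[-4, -4], [-4, -4], [-3, -5]]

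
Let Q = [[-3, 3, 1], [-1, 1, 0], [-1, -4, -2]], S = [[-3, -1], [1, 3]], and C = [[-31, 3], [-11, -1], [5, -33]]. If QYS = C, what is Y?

Y = Q⁻¹CS⁻¹ (apply Q⁻¹ on the left and S⁻¹ on the right).
det Q = 5; the adjugate gives Q⁻¹ = [[-2/5, 2/5, -1/5], [-2/5, 7/5, -1/5], [1, -3, 0]].
det S = -8, so S⁻¹ = [[-3/8, -1/8], [1/8, 3/8]].
Q⁻¹C = [[7, 5], [-4, 4], [2, 6]].
Y = (Q⁻¹C)S⁻¹ = [[-2, 1], [2, 2], [0, 2]].

Y = [[-2, 1], [2, 2], [0, 2]]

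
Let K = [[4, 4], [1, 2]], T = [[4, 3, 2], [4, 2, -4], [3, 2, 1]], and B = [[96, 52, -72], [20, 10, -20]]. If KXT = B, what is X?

Left-multiply by K⁻¹ and right-multiply by T⁻¹: X = K⁻¹BT⁻¹.
K has determinant 4; K⁻¹ = [[1/2, -1], [-1/4, 1]].
T has determinant -4; T⁻¹ = [[-5/2, -1/4, 4], [4, 1/2, -6], [-1/2, -1/4, 1]].
K⁻¹B = [[28, 16, -16], [-4, -3, -2]].
X = (K⁻¹B)T⁻¹ = [[2, 5, 0], [-1, 0, 0]].

X = [[2, 5, 0], [-1, 0, 0]]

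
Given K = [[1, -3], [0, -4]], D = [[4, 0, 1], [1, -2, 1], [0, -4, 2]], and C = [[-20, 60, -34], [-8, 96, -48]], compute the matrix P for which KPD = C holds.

Isolating P: multiply by K⁻¹ from the left and D⁻¹ from the right, so P = K⁻¹CD⁻¹.
K has determinant -4; K⁻¹ = [[1, -3/4], [0, -1/4]].
D has determinant -4; D⁻¹ = [[0, 1, -1/2], [1/2, -2, 3/4], [1, -4, 2]].
K⁻¹C = [[-14, -12, 2], [2, -24, 12]].
P = (K⁻¹C)D⁻¹ = [[-4, 2, 2], [0, 2, 5]].

P = [[-4, 2, 2], [0, 2, 5]]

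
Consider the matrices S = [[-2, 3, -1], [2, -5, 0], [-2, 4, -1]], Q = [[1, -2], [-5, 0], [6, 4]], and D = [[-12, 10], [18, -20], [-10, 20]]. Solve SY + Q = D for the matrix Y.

Y = [[4, 0], [-3, 4], [-4, 0]]

SY = D − Q = [[-13, 12], [23, -20], [-16, 16]].
Since S multiplies Y on the left, Y = S⁻¹(D − Q).
S has determinant -2; S⁻¹ = [[-5/2, 1/2, 5/2], [-1, 0, 1], [1, -1, -2]].
Y = S⁻¹(D − Q) = [[4, 0], [-3, 4], [-4, 0]].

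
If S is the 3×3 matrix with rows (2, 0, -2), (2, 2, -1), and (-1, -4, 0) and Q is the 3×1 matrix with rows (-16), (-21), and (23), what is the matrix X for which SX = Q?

X = [[-3], [-5], [5]]

Since S multiplies X on the left, X = S⁻¹Q.
det S = 4, so S⁻¹ = [[-1, 2, 1], [1/4, -1/2, -1/2], [-3/2, 2, 1]].
X = S⁻¹Q = [[-1, 2, 1], [1/4, -1/2, -1/2], [-3/2, 2, 1]] · [[-16], [-21], [23]] = [[-3], [-5], [5]].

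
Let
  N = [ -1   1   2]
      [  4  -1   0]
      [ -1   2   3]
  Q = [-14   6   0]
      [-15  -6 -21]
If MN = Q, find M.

M = [[-6, -4, 4], [-6, -6, -3]]

Since N sits to the right of M, M = QN⁻¹.
det N = 5; the adjugate gives N⁻¹ = [[-3/5, 1/5, 2/5], [-12/5, -1/5, 8/5], [7/5, 1/5, -3/5]].
M = QN⁻¹ = [[-14, 6, 0], [-15, -6, -21]] · [[-3/5, 1/5, 2/5], [-12/5, -1/5, 8/5], [7/5, 1/5, -3/5]] = [[-6, -4, 4], [-6, -6, -3]].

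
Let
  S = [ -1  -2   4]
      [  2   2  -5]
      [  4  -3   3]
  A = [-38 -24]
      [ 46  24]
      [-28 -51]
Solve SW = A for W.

Left-multiplying both sides by S⁻¹ gives W = S⁻¹A.
det S = 5, so S⁻¹ = [[-9/5, -6/5, 2/5], [-26/5, -19/5, 3/5], [-14/5, -11/5, 2/5]].
W = S⁻¹A = [[-9/5, -6/5, 2/5], [-26/5, -19/5, 3/5], [-14/5, -11/5, 2/5]] · [[-38, -24], [46, 24], [-28, -51]] = [[2, -6], [6, 3], [-6, -6]].

W = [[2, -6], [6, 3], [-6, -6]]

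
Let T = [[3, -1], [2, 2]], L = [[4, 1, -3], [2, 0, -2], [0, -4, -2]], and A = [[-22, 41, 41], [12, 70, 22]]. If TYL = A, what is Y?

Y = [[-1, 0, -5], [0, 5, -4]]

Isolating Y: multiply by T⁻¹ from the left and L⁻¹ from the right, so Y = T⁻¹AL⁻¹.
T has determinant 8; T⁻¹ = [[1/4, 1/8], [-1/4, 3/8]].
det L = -4, so L⁻¹ = [[2, -7/2, 1/2], [-1, 2, -1/2], [2, -4, 1/2]].
T⁻¹A = [[-4, 19, 13], [10, 16, -2]].
Y = (T⁻¹A)L⁻¹ = [[-1, 0, -5], [0, 5, -4]].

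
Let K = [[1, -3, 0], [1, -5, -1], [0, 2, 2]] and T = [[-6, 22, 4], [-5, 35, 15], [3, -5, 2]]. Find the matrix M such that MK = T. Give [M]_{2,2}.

Since K sits to the right of M, M = TK⁻¹.
det K = -2, so K⁻¹ = [[4, -3, -3/2], [1, -1, -1/2], [-1, 1, 1]].
M = TK⁻¹ = [[-6, 22, 4], [-5, 35, 15], [3, -5, 2]] · [[4, -3, -3/2], [1, -1, -1/2], [-1, 1, 1]] = [[-6, 0, 2], [0, -5, 5], [5, -2, 0]].

-5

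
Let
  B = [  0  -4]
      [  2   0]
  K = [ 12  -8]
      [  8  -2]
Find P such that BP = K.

Since B multiplies P on the left, P = B⁻¹K.
B has determinant 8; B⁻¹ = [[0, 1/2], [-1/4, 0]].
P = B⁻¹K = [[0, 1/2], [-1/4, 0]] · [[12, -8], [8, -2]] = [[4, -1], [-3, 2]].

P = [[4, -1], [-3, 2]]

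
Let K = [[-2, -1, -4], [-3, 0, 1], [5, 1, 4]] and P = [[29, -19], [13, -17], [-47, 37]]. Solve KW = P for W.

W = [[-6, 6], [3, 3], [-5, 1]]

Left-multiplying both sides by K⁻¹ gives W = K⁻¹P.
det K = -3; the adjugate gives K⁻¹ = [[1/3, 0, 1/3], [-17/3, -4, -14/3], [1, 1, 1]].
W = K⁻¹P = [[1/3, 0, 1/3], [-17/3, -4, -14/3], [1, 1, 1]] · [[29, -19], [13, -17], [-47, 37]] = [[-6, 6], [3, 3], [-5, 1]].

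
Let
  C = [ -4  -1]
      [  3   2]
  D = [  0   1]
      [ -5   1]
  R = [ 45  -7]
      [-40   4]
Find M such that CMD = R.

M = [[0, 2], [-2, 1]]

Left-multiply by C⁻¹ and right-multiply by D⁻¹: M = C⁻¹RD⁻¹.
det C = -5, so C⁻¹ = [[-2/5, -1/5], [3/5, 4/5]].
det D = 5; the adjugate gives D⁻¹ = [[1/5, -1/5], [1, 0]].
C⁻¹R = [[-10, 2], [-5, -1]].
M = (C⁻¹R)D⁻¹ = [[0, 2], [-2, 1]].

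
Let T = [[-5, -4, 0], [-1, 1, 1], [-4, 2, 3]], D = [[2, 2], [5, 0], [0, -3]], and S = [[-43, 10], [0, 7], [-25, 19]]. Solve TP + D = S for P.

P = [[5, -4], [5, 3], [-5, 0]]

TP = S − D = [[-45, 8], [-5, 7], [-25, 22]].
Since T multiplies P on the left, P = T⁻¹(S − D).
T has determinant -1; T⁻¹ = [[-1, -12, 4], [1, 15, -5], [-2, -26, 9]].
P = T⁻¹(S − D) = [[5, -4], [5, 3], [-5, 0]].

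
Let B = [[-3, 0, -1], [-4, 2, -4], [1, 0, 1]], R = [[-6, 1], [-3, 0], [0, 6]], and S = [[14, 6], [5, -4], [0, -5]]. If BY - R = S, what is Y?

BY = S + R = [[8, 7], [2, -4], [0, 1]].
B is on the left of Y, so left-multiply by B⁻¹: Y = B⁻¹(S + R).
B has determinant -4; B⁻¹ = [[-1/2, 0, -1/2], [0, 1/2, 2], [1/2, 0, 3/2]].
Y = B⁻¹(S + R) = [[-4, -4], [1, 0], [4, 5]].

Y = [[-4, -4], [1, 0], [4, 5]]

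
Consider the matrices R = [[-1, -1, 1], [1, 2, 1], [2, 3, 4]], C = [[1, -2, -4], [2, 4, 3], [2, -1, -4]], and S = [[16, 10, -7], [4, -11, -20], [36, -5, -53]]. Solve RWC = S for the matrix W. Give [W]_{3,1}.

0

Isolating W: multiply by R⁻¹ from the left and C⁻¹ from the right, so W = R⁻¹SC⁻¹.
R has determinant -4; R⁻¹ = [[-5/4, -7/4, 3/4], [1/2, 3/2, -1/2], [1/4, -1/4, 1/4]].
det C = -1; the adjugate gives C⁻¹ = [[13, 4, -10], [-14, -4, 11], [10, 3, -8]].
R⁻¹S = [[0, 3, 4], [-4, -9, -7], [12, 4, -10]].
W = (R⁻¹S)C⁻¹ = [[-2, 0, 1], [4, -1, -3], [0, 2, 4]].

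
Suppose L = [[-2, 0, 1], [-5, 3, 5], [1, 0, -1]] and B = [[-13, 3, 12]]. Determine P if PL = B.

L is on the right of P, so right-multiply by L⁻¹: P = BL⁻¹.
det L = 3; the adjugate gives L⁻¹ = [[-1, 0, -1], [0, 1/3, 5/3], [-1, 0, -2]].
P = BL⁻¹ = [[-13, 3, 12]] · [[-1, 0, -1], [0, 1/3, 5/3], [-1, 0, -2]] = [[1, 1, -6]].

P = [[1, 1, -6]]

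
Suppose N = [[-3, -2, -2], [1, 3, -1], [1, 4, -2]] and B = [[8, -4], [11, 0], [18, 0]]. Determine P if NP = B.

N is on the left of P, so left-multiply by N⁻¹: P = N⁻¹B.
N has determinant 2; N⁻¹ = [[-1, -6, 4], [1/2, 4, -5/2], [1/2, 5, -7/2]].
P = N⁻¹B = [[-1, -6, 4], [1/2, 4, -5/2], [1/2, 5, -7/2]] · [[8, -4], [11, 0], [18, 0]] = [[-2, 4], [3, -2], [-4, -2]].

P = [[-2, 4], [3, -2], [-4, -2]]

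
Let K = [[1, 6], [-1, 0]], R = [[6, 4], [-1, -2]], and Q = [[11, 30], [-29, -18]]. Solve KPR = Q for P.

Left-multiply by K⁻¹ and right-multiply by R⁻¹: P = K⁻¹QR⁻¹.
K has determinant 6; K⁻¹ = [[0, -1], [1/6, 1/6]].
det R = -8; the adjugate gives R⁻¹ = [[1/4, 1/2], [-1/8, -3/4]].
K⁻¹Q = [[29, 18], [-3, 2]].
P = (K⁻¹Q)R⁻¹ = [[5, 1], [-1, -3]].

P = [[5, 1], [-1, -3]]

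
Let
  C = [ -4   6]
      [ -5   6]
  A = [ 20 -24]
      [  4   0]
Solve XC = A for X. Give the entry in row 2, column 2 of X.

C is on the right of X, so right-multiply by C⁻¹: X = AC⁻¹.
det C = 6, so C⁻¹ = [[1, -1], [5/6, -2/3]].
X = AC⁻¹ = [[20, -24], [4, 0]] · [[1, -1], [5/6, -2/3]] = [[0, -4], [4, -4]].

-4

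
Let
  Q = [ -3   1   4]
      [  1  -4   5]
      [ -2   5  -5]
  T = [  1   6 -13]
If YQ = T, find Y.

Q is on the right of Y, so right-multiply by Q⁻¹: Y = TQ⁻¹.
det Q = -2; the adjugate gives Q⁻¹ = [[5/2, -25/2, -21/2], [5/2, -23/2, -19/2], [3/2, -13/2, -11/2]].
Y = TQ⁻¹ = [[1, 6, -13]] · [[5/2, -25/2, -21/2], [5/2, -23/2, -19/2], [3/2, -13/2, -11/2]] = [[-2, 3, 4]].

Y = [[-2, 3, 4]]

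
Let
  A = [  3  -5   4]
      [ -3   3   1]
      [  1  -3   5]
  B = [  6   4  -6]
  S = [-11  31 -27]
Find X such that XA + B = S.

X = [[0, 4, -5]]

XA = S − B = [[-17, 27, -21]].
Since A sits to the right of X, X = (S − B)A⁻¹.
det A = -2; the adjugate gives A⁻¹ = [[-9, -13/2, 17/2], [-8, -11/2, 15/2], [-3, -2, 3]].
X = (S − B)A⁻¹ = [[0, 4, -5]].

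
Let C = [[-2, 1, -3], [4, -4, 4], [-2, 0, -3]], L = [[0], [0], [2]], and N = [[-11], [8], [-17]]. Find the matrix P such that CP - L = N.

P = [[3], [4], [3]]

CP = N + L = [[-11], [8], [-15]].
Since C multiplies P on the left, P = C⁻¹(N + L).
det C = 4, so C⁻¹ = [[3, 3/4, -2], [1, 0, -1], [-2, -1/2, 1]].
P = C⁻¹(N + L) = [[3], [4], [3]].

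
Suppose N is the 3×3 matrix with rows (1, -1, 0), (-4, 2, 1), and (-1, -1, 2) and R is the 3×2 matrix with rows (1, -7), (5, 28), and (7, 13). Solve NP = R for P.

P = [[-4, -4], [-5, 3], [-1, 6]]

Left-multiplying both sides by N⁻¹ gives P = N⁻¹R.
det N = -2; the adjugate gives N⁻¹ = [[-5/2, -1, 1/2], [-7/2, -1, 1/2], [-3, -1, 1]].
P = N⁻¹R = [[-5/2, -1, 1/2], [-7/2, -1, 1/2], [-3, -1, 1]] · [[1, -7], [5, 28], [7, 13]] = [[-4, -4], [-5, 3], [-1, 6]].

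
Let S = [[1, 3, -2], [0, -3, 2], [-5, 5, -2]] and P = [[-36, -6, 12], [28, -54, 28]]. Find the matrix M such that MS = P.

M = [[-6, 6, 6], [-2, 6, -6]]

Since S sits to the right of M, M = PS⁻¹.
S has determinant -4; S⁻¹ = [[1, 1, 0], [5/2, 3, 1/2], [15/4, 5, 3/4]].
M = PS⁻¹ = [[-36, -6, 12], [28, -54, 28]] · [[1, 1, 0], [5/2, 3, 1/2], [15/4, 5, 3/4]] = [[-6, 6, 6], [-2, 6, -6]].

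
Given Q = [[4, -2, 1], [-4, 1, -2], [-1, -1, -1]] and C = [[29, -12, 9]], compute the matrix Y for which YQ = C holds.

Y = [[6, -1, -1]]

Right-multiplying both sides by Q⁻¹ gives Y = CQ⁻¹.
det Q = -3; the adjugate gives Q⁻¹ = [[1, 1, -1], [2/3, 1, -4/3], [-5/3, -2, 4/3]].
Y = CQ⁻¹ = [[29, -12, 9]] · [[1, 1, -1], [2/3, 1, -4/3], [-5/3, -2, 4/3]] = [[6, -1, -1]].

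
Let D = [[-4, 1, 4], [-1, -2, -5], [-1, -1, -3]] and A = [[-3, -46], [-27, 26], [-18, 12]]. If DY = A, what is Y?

Y = [[5, 6], [1, -6], [4, -4]]

Since D multiplies Y on the left, Y = D⁻¹A.
det D = -6; the adjugate gives D⁻¹ = [[-1/6, 1/6, -1/2], [-1/3, -8/3, 4], [1/6, 5/6, -3/2]].
Y = D⁻¹A = [[-1/6, 1/6, -1/2], [-1/3, -8/3, 4], [1/6, 5/6, -3/2]] · [[-3, -46], [-27, 26], [-18, 12]] = [[5, 6], [1, -6], [4, -4]].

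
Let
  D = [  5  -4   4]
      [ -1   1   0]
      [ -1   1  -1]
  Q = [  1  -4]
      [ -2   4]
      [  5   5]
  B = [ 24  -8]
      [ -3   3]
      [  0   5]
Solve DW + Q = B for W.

DW = B − Q = [[23, -4], [-1, -1], [-5, 0]].
D is on the left of W, so left-multiply by D⁻¹: W = D⁻¹(B − Q).
det D = -1, so D⁻¹ = [[1, 0, 4], [1, 1, 4], [0, 1, -1]].
W = D⁻¹(B − Q) = [[3, -4], [2, -5], [4, -1]].

W = [[3, -4], [2, -5], [4, -1]]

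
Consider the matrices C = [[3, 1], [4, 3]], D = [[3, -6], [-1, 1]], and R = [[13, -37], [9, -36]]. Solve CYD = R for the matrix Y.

Y = [[3, 3], [-1, 2]]

Left-multiply by C⁻¹ and right-multiply by D⁻¹: Y = C⁻¹RD⁻¹.
C has determinant 5; C⁻¹ = [[3/5, -1/5], [-4/5, 3/5]].
det D = -3; the adjugate gives D⁻¹ = [[-1/3, -2], [-1/3, -1]].
C⁻¹R = [[6, -15], [-5, 8]].
Y = (C⁻¹R)D⁻¹ = [[3, 3], [-1, 2]].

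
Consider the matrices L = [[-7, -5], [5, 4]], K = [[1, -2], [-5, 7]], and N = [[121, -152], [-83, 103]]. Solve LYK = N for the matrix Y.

Y = L⁻¹NK⁻¹ (apply L⁻¹ on the left and K⁻¹ on the right).
det L = -3, so L⁻¹ = [[-4/3, -5/3], [5/3, 7/3]].
det K = -3; the adjugate gives K⁻¹ = [[-7/3, -2/3], [-5/3, -1/3]].
L⁻¹N = [[-23, 31], [8, -13]].
Y = (L⁻¹N)K⁻¹ = [[2, 5], [3, -1]].

Y = [[2, 5], [3, -1]]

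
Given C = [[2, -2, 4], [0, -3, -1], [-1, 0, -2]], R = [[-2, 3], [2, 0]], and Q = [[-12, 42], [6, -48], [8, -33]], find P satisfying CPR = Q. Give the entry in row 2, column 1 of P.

Left-multiply by C⁻¹ and right-multiply by R⁻¹: P = C⁻¹QR⁻¹.
det C = -2; the adjugate gives C⁻¹ = [[-3, 2, -7], [-1/2, 0, -1], [3/2, -1, 3]].
det R = -6, so R⁻¹ = [[0, 1/2], [1/3, 1/3]].
C⁻¹Q = [[-8, 9], [-2, 12], [0, 12]].
P = (C⁻¹Q)R⁻¹ = [[3, -1], [4, 3], [4, 4]].

4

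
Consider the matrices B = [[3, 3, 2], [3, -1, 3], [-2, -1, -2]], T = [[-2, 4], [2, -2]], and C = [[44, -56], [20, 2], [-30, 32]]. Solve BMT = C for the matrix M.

Left-multiply by B⁻¹ and right-multiply by T⁻¹: M = B⁻¹CT⁻¹.
det B = 5, so B⁻¹ = [[1, 4/5, 11/5], [0, -2/5, -3/5], [-1, -3/5, -12/5]].
det T = -4, so T⁻¹ = [[1/2, 1], [1/2, 1/2]].
B⁻¹C = [[-6, 16], [10, -20], [16, -22]].
M = (B⁻¹C)T⁻¹ = [[5, 2], [-5, 0], [-3, 5]].

M = [[5, 2], [-5, 0], [-3, 5]]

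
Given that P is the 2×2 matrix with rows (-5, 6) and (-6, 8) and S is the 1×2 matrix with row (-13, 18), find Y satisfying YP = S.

Y = [[-1, 3]]

Right-multiplying both sides by P⁻¹ gives Y = SP⁻¹.
P has determinant -4; P⁻¹ = [[-2, 3/2], [-3/2, 5/4]].
Y = SP⁻¹ = [[-13, 18]] · [[-2, 3/2], [-3/2, 5/4]] = [[-1, 3]].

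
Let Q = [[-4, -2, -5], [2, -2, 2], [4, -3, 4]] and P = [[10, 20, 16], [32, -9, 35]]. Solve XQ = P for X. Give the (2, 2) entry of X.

Q is on the right of X, so right-multiply by Q⁻¹: X = PQ⁻¹.
Q has determinant -2; Q⁻¹ = [[1, -23/2, 7], [0, -2, 1], [-1, 10, -6]].
X = PQ⁻¹ = [[10, 20, 16], [32, -9, 35]] · [[1, -23/2, 7], [0, -2, 1], [-1, 10, -6]] = [[-6, 5, -6], [-3, 0, 5]].

0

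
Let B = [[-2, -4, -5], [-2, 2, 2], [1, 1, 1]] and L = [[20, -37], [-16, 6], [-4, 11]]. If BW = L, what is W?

W = [[2, 4], [-6, 6], [0, 1]]

Since B multiplies W on the left, W = B⁻¹L.
B has determinant 4; B⁻¹ = [[0, -1/4, 1/2], [1, 3/4, 7/2], [-1, -1/2, -3]].
W = B⁻¹L = [[0, -1/4, 1/2], [1, 3/4, 7/2], [-1, -1/2, -3]] · [[20, -37], [-16, 6], [-4, 11]] = [[2, 4], [-6, 6], [0, 1]].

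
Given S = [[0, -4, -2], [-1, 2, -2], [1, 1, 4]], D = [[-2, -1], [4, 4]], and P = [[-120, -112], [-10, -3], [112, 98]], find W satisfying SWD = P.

W = S⁻¹PD⁻¹ (apply S⁻¹ on the left and D⁻¹ on the right).
S has determinant -2; S⁻¹ = [[-5, -7, -6], [-1, -1, -1], [3/2, 2, 2]].
det D = -4; the adjugate gives D⁻¹ = [[-1, -1/4], [1, 1/2]].
S⁻¹P = [[-2, -7], [18, 17], [24, 22]].
W = (S⁻¹P)D⁻¹ = [[-5, -3], [-1, 4], [-2, 5]].

W = [[-5, -3], [-1, 4], [-2, 5]]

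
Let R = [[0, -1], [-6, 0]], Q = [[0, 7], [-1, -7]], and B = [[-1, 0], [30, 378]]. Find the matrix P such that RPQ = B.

P = [[-4, 5], [-1, -1]]

Left-multiply by R⁻¹ and right-multiply by Q⁻¹: P = R⁻¹BQ⁻¹.
R has determinant -6; R⁻¹ = [[0, -1/6], [-1, 0]].
det Q = 7, so Q⁻¹ = [[-1, -1], [1/7, 0]].
R⁻¹B = [[-5, -63], [1, 0]].
P = (R⁻¹B)Q⁻¹ = [[-4, 5], [-1, -1]].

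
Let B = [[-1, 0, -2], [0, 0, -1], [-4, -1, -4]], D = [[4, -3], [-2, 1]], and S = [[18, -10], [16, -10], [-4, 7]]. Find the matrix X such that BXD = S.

X = [[3, -1], [1, -4], [-2, 4]]

X = B⁻¹SD⁻¹ (apply B⁻¹ on the left and D⁻¹ on the right).
det B = 1; the adjugate gives B⁻¹ = [[-1, 2, 0], [4, -4, -1], [0, -1, 0]].
det D = -2, so D⁻¹ = [[-1/2, -3/2], [-1, -2]].
B⁻¹S = [[14, -10], [12, -7], [-16, 10]].
X = (B⁻¹S)D⁻¹ = [[3, -1], [1, -4], [-2, 4]].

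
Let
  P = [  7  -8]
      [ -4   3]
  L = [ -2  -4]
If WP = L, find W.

Since P sits to the right of W, W = LP⁻¹.
det P = -11, so P⁻¹ = [[-3/11, -8/11], [-4/11, -7/11]].
W = LP⁻¹ = [[-2, -4]] · [[-3/11, -8/11], [-4/11, -7/11]] = [[2, 4]].

W = [[2, 4]]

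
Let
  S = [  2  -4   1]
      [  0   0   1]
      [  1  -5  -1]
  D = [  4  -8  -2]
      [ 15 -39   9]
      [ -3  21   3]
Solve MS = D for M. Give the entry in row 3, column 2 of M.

Since S sits to the right of M, M = DS⁻¹.
S has determinant 6; S⁻¹ = [[5/6, -3/2, -2/3], [1/6, -1/2, -1/3], [0, 1, 0]].
M = DS⁻¹ = [[4, -8, -2], [15, -39, 9], [-3, 21, 3]] · [[5/6, -3/2, -2/3], [1/6, -1/2, -1/3], [0, 1, 0]] = [[2, -4, 0], [6, 6, 3], [1, -3, -5]].

-3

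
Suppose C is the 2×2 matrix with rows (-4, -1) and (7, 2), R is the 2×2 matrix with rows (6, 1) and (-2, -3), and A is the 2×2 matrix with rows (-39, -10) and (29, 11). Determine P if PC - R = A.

PC = A + R = [[-33, -9], [27, 8]].
C is on the right of P, so right-multiply by C⁻¹: P = (A + R)C⁻¹.
det C = -1, so C⁻¹ = [[-2, -1], [7, 4]].
P = (A + R)C⁻¹ = [[3, -3], [2, 5]].

P = [[3, -3], [2, 5]]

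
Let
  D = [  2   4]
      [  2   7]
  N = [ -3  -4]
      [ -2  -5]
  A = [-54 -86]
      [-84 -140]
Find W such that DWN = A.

W = [[3, -1], [2, 2]]

Left-multiply by D⁻¹ and right-multiply by N⁻¹: W = D⁻¹AN⁻¹.
det D = 6; the adjugate gives D⁻¹ = [[7/6, -2/3], [-1/3, 1/3]].
det N = 7, so N⁻¹ = [[-5/7, 4/7], [2/7, -3/7]].
D⁻¹A = [[-7, -7], [-10, -18]].
W = (D⁻¹A)N⁻¹ = [[3, -1], [2, 2]].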